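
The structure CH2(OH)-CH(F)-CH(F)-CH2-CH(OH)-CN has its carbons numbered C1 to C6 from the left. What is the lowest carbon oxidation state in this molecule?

Assign +1 per bond to O/N/halogen, −1 per bond to H or an electropositive element, and 0 per bond to carbon. Tallying each carbon:
C1: 1C, 2H, 1O → 0 − 2 + 1 = -1
C2: 2C, 1H, 1F → 0 − 1 + 1 = 0
C3: 2C, 1H, 1F → 0 − 1 + 1 = 0
C4: 2C, 2H → 0 − 2 = -2
C5: 2C, 1H, 1O → 0 − 1 + 1 = 0
C6: 1C, 3N → 0 + 3 = +3
The lowest value is -2.

-2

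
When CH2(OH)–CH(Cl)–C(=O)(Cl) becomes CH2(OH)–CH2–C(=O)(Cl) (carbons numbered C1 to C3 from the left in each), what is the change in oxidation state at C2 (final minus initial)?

-2

Before: C2 has 2 bonds to C, 1 bond to H, 1 bond to Cl → oxidation state 0.
After: C2 has 2 bonds to C, 2 bonds to H → oxidation state -2.
Δ = -2 − (0) = -2, so this is a reduction at C2.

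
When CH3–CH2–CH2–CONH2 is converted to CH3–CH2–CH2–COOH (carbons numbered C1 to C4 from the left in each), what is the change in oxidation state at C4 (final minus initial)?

0

Before: C4 has 1 bond to C, 2 bonds to O, 1 bond to N → oxidation state +3.
After: C4 has 1 bond to C, 3 bonds to O → oxidation state +3.
Δ = +3 − (+3) = 0, so no net redox change at C4.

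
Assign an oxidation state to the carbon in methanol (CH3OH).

-2

Assign +1 per bond to O/N/halogen, −1 per bond to H or an electropositive element, and 0 per bond to carbon.
The carbon has one bond to H (-1), one bond to H (-1), one bond to H (-1), one bond to O (+1).
Oxidation state = -1 − 1 − 1 + 1 = -2.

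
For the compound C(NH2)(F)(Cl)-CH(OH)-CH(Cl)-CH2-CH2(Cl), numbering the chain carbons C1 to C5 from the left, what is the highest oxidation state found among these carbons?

Each bond to a more electronegative atom (O, N, halogen) counts +1, each bond to a less electronegative atom (H, metal, B, Si) counts −1, and each C–C bond counts 0. Tallying each carbon:
C1: 1C, 1N, 1F, 1Cl → 0 + 1 + 1 + 1 = +3
C2: 2C, 1H, 1O → 0 − 1 + 1 = 0
C3: 2C, 1H, 1Cl → 0 − 1 + 1 = 0
C4: 2C, 2H → 0 − 2 = -2
C5: 1C, 2H, 1Cl → 0 − 2 + 1 = -1
The highest value is +3.

+3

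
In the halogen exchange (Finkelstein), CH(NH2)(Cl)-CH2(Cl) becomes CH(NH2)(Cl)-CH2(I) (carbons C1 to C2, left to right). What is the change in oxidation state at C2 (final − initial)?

Before: C2 has 1 bond to C, 2 bonds to H, 1 bond to Cl → oxidation state -1.
After: C2 has 1 bond to C, 2 bonds to H, 1 bond to I → oxidation state -1.
Δ = -1 − (-1) = 0, so no net redox change at C2.

0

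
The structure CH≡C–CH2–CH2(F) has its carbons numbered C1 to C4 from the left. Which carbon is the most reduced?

C3

Tallying each carbon's bonds:
C1: 3C, 1H → 0 − 1 = -1
C2: 4C → 0 = 0
C3: 2C, 2H → 0 − 2 = -2
C4: 1C, 2H, 1F → 0 − 2 + 1 = -1
The most reduced carbon is C3 at -2.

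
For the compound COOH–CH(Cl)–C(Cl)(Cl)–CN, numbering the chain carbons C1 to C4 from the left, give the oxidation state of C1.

+3

Each bond to a more electronegative atom (O, N, halogen) counts +1, each bond to a less electronegative atom (H, metal, B, Si) counts −1, and each C–C bond counts 0.
C1 has one bond to C (0), one bond to O (+1), a double bond to O (2×+1 = +2).
Oxidation state = 0 + 1 + 2 = +3.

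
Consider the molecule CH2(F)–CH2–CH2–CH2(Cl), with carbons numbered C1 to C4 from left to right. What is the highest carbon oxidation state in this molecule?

Tallying each carbon's bonds:
C1: 1C, 2H, 1F → 0 − 2 + 1 = -1
C2: 2C, 2H → 0 − 2 = -2
C3: 2C, 2H → 0 − 2 = -2
C4: 1C, 2H, 1Cl → 0 − 2 + 1 = -1
The highest value is -1.

-1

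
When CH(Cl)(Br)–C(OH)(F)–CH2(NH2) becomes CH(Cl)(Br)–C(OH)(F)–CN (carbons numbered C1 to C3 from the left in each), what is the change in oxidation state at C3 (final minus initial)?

+4

Before: C3 has 1 bond to C, 2 bonds to H, 1 bond to N → oxidation state -1.
After: C3 has 1 bond to C, 3 bonds to N → oxidation state +3.
Δ = +3 − (-1) = +4, so this is an oxidation at C3.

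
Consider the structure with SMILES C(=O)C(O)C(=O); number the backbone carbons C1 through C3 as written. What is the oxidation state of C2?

0

Assign +1 per bond to O/N/halogen, −1 per bond to H or an electropositive element, and 0 per bond to carbon.
C2 has one bond to C (0), one bond to C (0), one bond to O (+1), one bond to H (-1).
Oxidation state = 0 + 0 + 1 − 1 = 0.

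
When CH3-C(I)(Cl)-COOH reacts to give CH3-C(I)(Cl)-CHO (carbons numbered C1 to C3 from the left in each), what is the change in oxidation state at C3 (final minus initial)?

-2

Before: C3 has 1 bond to C, 3 bonds to O → oxidation state +3.
After: C3 has 1 bond to C, 1 bond to H, 2 bonds to O → oxidation state +1.
Δ = +1 − (+3) = -2, so this is a reduction at C3.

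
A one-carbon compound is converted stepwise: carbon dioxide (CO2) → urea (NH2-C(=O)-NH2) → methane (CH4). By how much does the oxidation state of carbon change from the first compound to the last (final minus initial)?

-8

Carbon oxidation states along the series — carbon dioxide: +4, urea: +4, methane: -4.
Net change = -4 − (+4) = -8.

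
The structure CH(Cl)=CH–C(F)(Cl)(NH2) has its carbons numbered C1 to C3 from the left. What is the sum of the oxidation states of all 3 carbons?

Tallying each carbon's bonds:
C1: 2C, 1H, 1Cl → 0 − 1 + 1 = 0
C2: 3C, 1H → 0 − 1 = -1
C3: 1C, 1N, 1F, 1Cl → 0 + 1 + 1 + 1 = +3
Sum = 0 − 1 + 3 = +2.

+2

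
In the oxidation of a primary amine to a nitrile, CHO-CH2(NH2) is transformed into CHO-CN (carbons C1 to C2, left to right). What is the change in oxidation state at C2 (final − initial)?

Before: C2 has 1 bond to C, 2 bonds to H, 1 bond to N → oxidation state -1.
After: C2 has 1 bond to C, 3 bonds to N → oxidation state +3.
Δ = +3 − (-1) = +4, so this is an oxidation at C2.

+4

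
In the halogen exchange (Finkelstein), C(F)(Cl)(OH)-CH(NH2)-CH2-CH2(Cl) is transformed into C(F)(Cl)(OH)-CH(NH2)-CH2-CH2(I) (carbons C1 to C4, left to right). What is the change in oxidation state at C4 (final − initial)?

0

Before: C4 has 1 bond to C, 2 bonds to H, 1 bond to Cl → oxidation state -1.
After: C4 has 1 bond to C, 2 bonds to H, 1 bond to I → oxidation state -1.
Δ = -1 − (-1) = 0, so no net redox change at C4.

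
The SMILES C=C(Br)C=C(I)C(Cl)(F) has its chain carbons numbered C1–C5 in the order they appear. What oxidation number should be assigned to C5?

+1

C5 has one bond to C (0), one bond to Cl (+1), one bond to F (+1), one bond to H (-1).
Oxidation state = 0 + 1 + 1 − 1 = +1.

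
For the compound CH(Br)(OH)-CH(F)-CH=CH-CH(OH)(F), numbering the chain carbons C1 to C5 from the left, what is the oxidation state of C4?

-1

Bonds to more-electronegative neighbours contribute +1 each, bonds to H or metals contribute −1 each, and C–C bonds contribute 0.
C4 has a double bond to C (2×0 = 0), one bond to C (0), one bond to H (-1).
Oxidation state = 0 + 0 − 1 = -1.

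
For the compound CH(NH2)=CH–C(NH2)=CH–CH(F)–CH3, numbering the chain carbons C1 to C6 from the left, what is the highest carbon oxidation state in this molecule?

+1

Assign +1 per bond to O/N/halogen, −1 per bond to H or an electropositive element, and 0 per bond to carbon. Tallying each carbon:
C1: 2C, 1H, 1N → 0 − 1 + 1 = 0
C2: 3C, 1H → 0 − 1 = -1
C3: 3C, 1N → 0 + 1 = +1
C4: 3C, 1H → 0 − 1 = -1
C5: 2C, 1H, 1F → 0 − 1 + 1 = 0
C6: 1C, 3H → 0 − 3 = -3
The highest value is +1.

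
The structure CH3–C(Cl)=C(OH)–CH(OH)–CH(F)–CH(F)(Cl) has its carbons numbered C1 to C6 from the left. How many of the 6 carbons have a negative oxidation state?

1

Assign +1 per bond to O/N/halogen, −1 per bond to H or an electropositive element, and 0 per bond to carbon. Tallying each carbon:
C1: 1C, 3H → 0 − 3 = -3
C2: 3C, 1Cl → 0 + 1 = +1
C3: 3C, 1O → 0 + 1 = +1
C4: 2C, 1H, 1O → 0 − 1 + 1 = 0
C5: 2C, 1H, 1F → 0 − 1 + 1 = 0
C6: 1C, 1H, 1F, 1Cl → 0 − 1 + 1 + 1 = +1
1 carbon (C1) meets the condition.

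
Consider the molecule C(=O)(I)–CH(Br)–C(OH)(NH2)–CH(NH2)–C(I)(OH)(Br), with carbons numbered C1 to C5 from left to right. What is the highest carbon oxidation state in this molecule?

+3

Tallying each carbon's bonds:
C1: 1C, 2O, 1I → 0 + 2 + 1 = +3
C2: 2C, 1H, 1Br → 0 − 1 + 1 = 0
C3: 2C, 1O, 1N → 0 + 1 + 1 = +2
C4: 2C, 1H, 1N → 0 − 1 + 1 = 0
C5: 1C, 1O, 1Br, 1I → 0 + 1 + 1 + 1 = +3
The highest value is +3.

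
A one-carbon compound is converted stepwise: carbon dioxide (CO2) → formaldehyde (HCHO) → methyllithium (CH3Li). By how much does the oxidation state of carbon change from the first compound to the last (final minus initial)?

-8

Carbon oxidation states along the series — carbon dioxide: +4, formaldehyde: 0, methyllithium: -4.
Net change = -4 − (+4) = -8.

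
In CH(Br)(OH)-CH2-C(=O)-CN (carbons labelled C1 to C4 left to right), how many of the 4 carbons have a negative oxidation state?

Assign +1 per bond to O/N/halogen, −1 per bond to H or an electropositive element, and 0 per bond to carbon. Tallying each carbon:
C1: 1C, 1H, 1O, 1Br → 0 − 1 + 1 + 1 = +1
C2: 2C, 2H → 0 − 2 = -2
C3: 2C, 2O → 0 + 2 = +2
C4: 1C, 3N → 0 + 3 = +3
1 carbon (C2) meets the condition.

1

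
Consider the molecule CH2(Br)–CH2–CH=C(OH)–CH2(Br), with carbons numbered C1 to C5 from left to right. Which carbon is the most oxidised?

Assign +1 per bond to O/N/halogen, −1 per bond to H or an electropositive element, and 0 per bond to carbon. Tallying each carbon:
C1: 1C, 2H, 1Br → 0 − 2 + 1 = -1
C2: 2C, 2H → 0 − 2 = -2
C3: 3C, 1H → 0 − 1 = -1
C4: 3C, 1O → 0 + 1 = +1
C5: 1C, 2H, 1Br → 0 − 2 + 1 = -1
The most oxidised carbon is C4 at +1.

C4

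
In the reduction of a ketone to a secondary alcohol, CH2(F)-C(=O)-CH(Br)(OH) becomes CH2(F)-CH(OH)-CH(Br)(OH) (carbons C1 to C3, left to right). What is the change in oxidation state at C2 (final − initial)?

-2

Before: C2 has 2 bonds to C, 2 bonds to O → oxidation state +2.
After: C2 has 2 bonds to C, 1 bond to H, 1 bond to O → oxidation state 0.
Δ = 0 − (+2) = -2, so this is a reduction at C2.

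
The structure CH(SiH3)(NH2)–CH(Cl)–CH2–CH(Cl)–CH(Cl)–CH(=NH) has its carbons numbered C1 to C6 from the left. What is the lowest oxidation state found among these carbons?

Each bond to a more electronegative atom (O, N, halogen) counts +1, each bond to a less electronegative atom (H, metal, B, Si) counts −1, and each C–C bond counts 0. Tallying each carbon:
C1: 1C, 1H, 1N, 1Si → 0 − 1 + 1 − 1 = -1
C2: 2C, 1H, 1Cl → 0 − 1 + 1 = 0
C3: 2C, 2H → 0 − 2 = -2
C4: 2C, 1H, 1Cl → 0 − 1 + 1 = 0
C5: 2C, 1H, 1Cl → 0 − 1 + 1 = 0
C6: 1C, 1H, 2N → 0 − 1 + 2 = +1
The lowest value is -2.

-2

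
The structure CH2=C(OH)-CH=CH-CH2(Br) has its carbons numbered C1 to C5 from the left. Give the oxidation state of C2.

+1

C2 has a double bond to C (2×0 = 0), one bond to C (0), one bond to O (+1).
Oxidation state = 0 + 0 + 1 = +1.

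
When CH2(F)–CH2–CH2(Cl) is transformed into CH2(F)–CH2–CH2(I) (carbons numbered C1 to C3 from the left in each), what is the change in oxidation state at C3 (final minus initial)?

Before: C3 has 1 bond to C, 2 bonds to H, 1 bond to Cl → oxidation state -1.
After: C3 has 1 bond to C, 2 bonds to H, 1 bond to I → oxidation state -1.
Δ = -1 − (-1) = 0, so no net redox change at C3.

0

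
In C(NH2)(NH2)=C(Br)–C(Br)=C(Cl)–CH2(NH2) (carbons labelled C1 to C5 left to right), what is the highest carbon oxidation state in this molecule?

Assign +1 per bond to O/N/halogen, −1 per bond to H or an electropositive element, and 0 per bond to carbon. Tallying each carbon:
C1: 2C, 2N → 0 + 2 = +2
C2: 3C, 1Br → 0 + 1 = +1
C3: 3C, 1Br → 0 + 1 = +1
C4: 3C, 1Cl → 0 + 1 = +1
C5: 1C, 2H, 1N → 0 − 2 + 1 = -1
The highest value is +2.

+2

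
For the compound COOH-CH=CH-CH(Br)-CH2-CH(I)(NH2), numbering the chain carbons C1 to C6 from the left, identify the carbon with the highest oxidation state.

C1

Each bond to a more electronegative atom (O, N, halogen) counts +1, each bond to a less electronegative atom (H, metal, B, Si) counts −1, and each C–C bond counts 0. Tallying each carbon:
C1: 1C, 3O → 0 + 3 = +3
C2: 3C, 1H → 0 − 1 = -1
C3: 3C, 1H → 0 − 1 = -1
C4: 2C, 1H, 1Br → 0 − 1 + 1 = 0
C5: 2C, 2H → 0 − 2 = -2
C6: 1C, 1H, 1N, 1I → 0 − 1 + 1 + 1 = +1
The most oxidised carbon is C1 at +3.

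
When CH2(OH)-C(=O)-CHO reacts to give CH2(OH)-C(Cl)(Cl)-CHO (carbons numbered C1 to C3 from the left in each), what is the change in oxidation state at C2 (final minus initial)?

0

Before: C2 has 2 bonds to C, 2 bonds to O → oxidation state +2.
After: C2 has 2 bonds to C, 2 bonds to Cl → oxidation state +2.
Δ = +2 − (+2) = 0, so no net redox change at C2.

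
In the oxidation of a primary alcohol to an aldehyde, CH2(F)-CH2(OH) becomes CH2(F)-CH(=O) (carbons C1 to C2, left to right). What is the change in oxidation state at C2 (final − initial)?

+2

Before: C2 has 1 bond to C, 2 bonds to H, 1 bond to O → oxidation state -1.
After: C2 has 1 bond to C, 1 bond to H, 2 bonds to O → oxidation state +1.
Δ = +1 − (-1) = +2, so this is an oxidation at C2.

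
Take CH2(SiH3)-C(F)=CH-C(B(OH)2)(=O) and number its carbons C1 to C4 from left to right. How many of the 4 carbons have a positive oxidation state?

2

Assign +1 per bond to O/N/halogen, −1 per bond to H or an electropositive element, and 0 per bond to carbon. Tallying each carbon:
C1: 1C, 2H, 1Si → 0 − 2 − 1 = -3
C2: 3C, 1F → 0 + 1 = +1
C3: 3C, 1H → 0 − 1 = -1
C4: 1C, 2O, 1B → 0 + 2 − 1 = +1
2 carbons (C2, C4) meet the condition.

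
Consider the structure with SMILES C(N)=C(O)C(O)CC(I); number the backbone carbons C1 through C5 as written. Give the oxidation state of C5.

Count +1 for every bond to an atom more electronegative than carbon and −1 for every bond to one less electronegative; C–C bonds are 0.
C5 has one bond to C (0), one bond to I (+1), one bond to H (-1), one bond to H (-1).
Oxidation state = 0 + 1 − 1 − 1 = -1.

-1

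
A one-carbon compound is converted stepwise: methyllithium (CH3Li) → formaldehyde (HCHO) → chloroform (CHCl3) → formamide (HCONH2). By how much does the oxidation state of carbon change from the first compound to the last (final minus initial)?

+6

Carbon oxidation states along the series — methyllithium: -4, formaldehyde: 0, chloroform: +2, formamide: +2.
Net change = +2 − (-4) = +6.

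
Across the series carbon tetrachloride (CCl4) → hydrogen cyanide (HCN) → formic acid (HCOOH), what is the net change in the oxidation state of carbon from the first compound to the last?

Carbon oxidation states along the series — carbon tetrachloride: +4, hydrogen cyanide: +2, formic acid: +2.
Net change = +2 − (+4) = -2.

-2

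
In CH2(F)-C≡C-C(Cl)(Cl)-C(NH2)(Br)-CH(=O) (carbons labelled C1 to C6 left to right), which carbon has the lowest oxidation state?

Assign +1 per bond to O/N/halogen, −1 per bond to H or an electropositive element, and 0 per bond to carbon. Tallying each carbon:
C1: 1C, 2H, 1F → 0 − 2 + 1 = -1
C2: 4C → 0 = 0
C3: 4C → 0 = 0
C4: 2C, 2Cl → 0 + 2 = +2
C5: 2C, 1N, 1Br → 0 + 1 + 1 = +2
C6: 1C, 1H, 2O → 0 − 1 + 2 = +1
The most reduced carbon is C1 at -1.

C1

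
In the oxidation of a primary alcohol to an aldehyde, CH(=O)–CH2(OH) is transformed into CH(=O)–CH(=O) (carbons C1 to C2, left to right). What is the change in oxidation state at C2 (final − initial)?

+2

Before: C2 has 1 bond to C, 2 bonds to H, 1 bond to O → oxidation state -1.
After: C2 has 1 bond to C, 1 bond to H, 2 bonds to O → oxidation state +1.
Δ = +1 − (-1) = +2, so this is an oxidation at C2.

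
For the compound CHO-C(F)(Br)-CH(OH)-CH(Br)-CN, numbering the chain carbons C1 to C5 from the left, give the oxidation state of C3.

0

C3 has one bond to C (0), one bond to C (0), one bond to H (-1), one bond to O (+1).
Oxidation state = 0 + 0 − 1 + 1 = 0.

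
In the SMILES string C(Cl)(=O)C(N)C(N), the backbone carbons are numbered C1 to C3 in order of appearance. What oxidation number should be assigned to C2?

Count +1 for every bond to an atom more electronegative than carbon and −1 for every bond to one less electronegative; C–C bonds are 0.
C2 has one bond to C (0), one bond to C (0), one bond to N (+1), one bond to H (-1).
Oxidation state = 0 + 0 + 1 − 1 = 0.

0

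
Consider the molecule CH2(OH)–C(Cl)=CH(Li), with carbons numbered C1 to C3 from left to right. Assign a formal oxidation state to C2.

C2 has one bond to C (0), a double bond to C (2×0 = 0), one bond to Cl (+1).
Oxidation state = 0 + 0 + 1 = +1.

+1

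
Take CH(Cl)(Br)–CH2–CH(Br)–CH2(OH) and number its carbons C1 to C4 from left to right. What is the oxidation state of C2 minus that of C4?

C2: 2C, 2H → 0 − 2 = -2
C4: 1C, 2H, 1O → 0 − 2 + 1 = -1
Difference: -2 − (-1) = -1.

-1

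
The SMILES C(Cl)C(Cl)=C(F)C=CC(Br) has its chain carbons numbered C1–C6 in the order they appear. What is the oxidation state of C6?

Assign +1 per bond to O/N/halogen, −1 per bond to H or an electropositive element, and 0 per bond to carbon.
C6 has one bond to C (0), one bond to H (-1), one bond to H (-1), one bond to Br (+1).
Oxidation state = 0 − 1 − 1 + 1 = -1.

-1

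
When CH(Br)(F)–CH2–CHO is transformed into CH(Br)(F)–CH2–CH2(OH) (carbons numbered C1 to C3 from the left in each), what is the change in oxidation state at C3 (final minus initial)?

-2

Before: C3 has 1 bond to C, 1 bond to H, 2 bonds to O → oxidation state +1.
After: C3 has 1 bond to C, 2 bonds to H, 1 bond to O → oxidation state -1.
Δ = -1 − (+1) = -2, so this is a reduction at C3.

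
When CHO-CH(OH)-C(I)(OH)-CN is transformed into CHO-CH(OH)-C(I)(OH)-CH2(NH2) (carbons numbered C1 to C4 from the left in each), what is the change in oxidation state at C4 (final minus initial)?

-4

Before: C4 has 1 bond to C, 3 bonds to N → oxidation state +3.
After: C4 has 1 bond to C, 2 bonds to H, 1 bond to N → oxidation state -1.
Δ = -1 − (+3) = -4, so this is a reduction at C4.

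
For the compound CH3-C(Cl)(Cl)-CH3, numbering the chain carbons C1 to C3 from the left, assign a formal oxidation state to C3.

-3

Count +1 for every bond to an atom more electronegative than carbon and −1 for every bond to one less electronegative; C–C bonds are 0.
C3 has one bond to C (0), one bond to H (-1), one bond to H (-1), one bond to H (-1).
Oxidation state = 0 − 1 − 1 − 1 = -3.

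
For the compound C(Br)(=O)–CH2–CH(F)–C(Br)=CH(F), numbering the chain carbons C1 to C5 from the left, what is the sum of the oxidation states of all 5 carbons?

Tallying each carbon's bonds:
C1: 1C, 2O, 1Br → 0 + 2 + 1 = +3
C2: 2C, 2H → 0 − 2 = -2
C3: 2C, 1H, 1F → 0 − 1 + 1 = 0
C4: 3C, 1Br → 0 + 1 = +1
C5: 2C, 1H, 1F → 0 − 1 + 1 = 0
Sum = +3 − 2 + 0 + 1 + 0 = +2.

+2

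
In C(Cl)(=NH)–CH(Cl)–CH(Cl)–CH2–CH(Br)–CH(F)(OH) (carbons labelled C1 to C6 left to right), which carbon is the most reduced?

C4

Each bond to a more electronegative atom (O, N, halogen) counts +1, each bond to a less electronegative atom (H, metal, B, Si) counts −1, and each C–C bond counts 0. Tallying each carbon:
C1: 1C, 2N, 1Cl → 0 + 2 + 1 = +3
C2: 2C, 1H, 1Cl → 0 − 1 + 1 = 0
C3: 2C, 1H, 1Cl → 0 − 1 + 1 = 0
C4: 2C, 2H → 0 − 2 = -2
C5: 2C, 1H, 1Br → 0 − 1 + 1 = 0
C6: 1C, 1H, 1O, 1F → 0 − 1 + 1 + 1 = +1
The most reduced carbon is C4 at -2.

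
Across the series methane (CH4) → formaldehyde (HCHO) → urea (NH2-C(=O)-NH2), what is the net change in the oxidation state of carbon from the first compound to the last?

Carbon oxidation states along the series — methane: -4, formaldehyde: 0, urea: +4.
Net change = +4 − (-4) = +8.

+8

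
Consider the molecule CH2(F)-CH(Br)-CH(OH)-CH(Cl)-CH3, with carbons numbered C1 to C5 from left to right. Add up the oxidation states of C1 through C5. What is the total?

Count +1 for every bond to an atom more electronegative than carbon and −1 for every bond to one less electronegative; C–C bonds are 0. Tallying each carbon:
C1: 1C, 2H, 1F → 0 − 2 + 1 = -1
C2: 2C, 1H, 1Br → 0 − 1 + 1 = 0
C3: 2C, 1H, 1O → 0 − 1 + 1 = 0
C4: 2C, 1H, 1Cl → 0 − 1 + 1 = 0
C5: 1C, 3H → 0 − 3 = -3
Sum = -1 + 0 + 0 + 0 − 3 = -4.

-4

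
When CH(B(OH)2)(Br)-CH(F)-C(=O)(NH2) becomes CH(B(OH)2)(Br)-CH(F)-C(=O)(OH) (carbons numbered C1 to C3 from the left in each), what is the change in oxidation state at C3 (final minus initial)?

Before: C3 has 1 bond to C, 2 bonds to O, 1 bond to N → oxidation state +3.
After: C3 has 1 bond to C, 3 bonds to O → oxidation state +3.
Δ = +3 − (+3) = 0, so no net redox change at C3.

0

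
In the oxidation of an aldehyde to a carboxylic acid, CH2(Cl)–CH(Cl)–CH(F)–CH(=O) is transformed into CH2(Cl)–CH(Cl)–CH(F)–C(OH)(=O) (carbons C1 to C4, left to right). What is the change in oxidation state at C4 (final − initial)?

Before: C4 has 1 bond to C, 1 bond to H, 2 bonds to O → oxidation state +1.
After: C4 has 1 bond to C, 3 bonds to O → oxidation state +3.
Δ = +3 − (+1) = +2, so this is an oxidation at C4.

+2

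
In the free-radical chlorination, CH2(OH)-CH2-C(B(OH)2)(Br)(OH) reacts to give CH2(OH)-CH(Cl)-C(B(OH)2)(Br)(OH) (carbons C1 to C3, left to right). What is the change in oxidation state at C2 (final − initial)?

+2

Before: C2 has 2 bonds to C, 2 bonds to H → oxidation state -2.
After: C2 has 2 bonds to C, 1 bond to H, 1 bond to Cl → oxidation state 0.
Δ = 0 − (-2) = +2, so this is an oxidation at C2.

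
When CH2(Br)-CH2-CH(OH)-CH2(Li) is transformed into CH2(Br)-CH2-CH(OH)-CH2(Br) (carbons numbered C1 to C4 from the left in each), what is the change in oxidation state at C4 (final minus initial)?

+2

Before: C4 has 1 bond to C, 2 bonds to H, 1 bond to Li → oxidation state -3.
After: C4 has 1 bond to C, 2 bonds to H, 1 bond to Br → oxidation state -1.
Δ = -1 − (-3) = +2, so this is an oxidation at C4.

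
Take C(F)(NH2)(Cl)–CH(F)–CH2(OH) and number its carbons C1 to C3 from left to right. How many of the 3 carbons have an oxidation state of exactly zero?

Each bond to a more electronegative atom (O, N, halogen) counts +1, each bond to a less electronegative atom (H, metal, B, Si) counts −1, and each C–C bond counts 0. Tallying each carbon:
C1: 1C, 1N, 1F, 1Cl → 0 + 1 + 1 + 1 = +3
C2: 2C, 1H, 1F → 0 − 1 + 1 = 0
C3: 1C, 2H, 1O → 0 − 2 + 1 = -1
1 carbon (C2) meets the condition.

1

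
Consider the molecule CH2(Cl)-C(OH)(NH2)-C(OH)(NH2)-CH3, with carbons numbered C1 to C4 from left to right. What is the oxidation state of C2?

C2 has one bond to C (0), one bond to C (0), one bond to O (+1), one bond to N (+1).
Oxidation state = 0 + 0 + 1 + 1 = +2.

+2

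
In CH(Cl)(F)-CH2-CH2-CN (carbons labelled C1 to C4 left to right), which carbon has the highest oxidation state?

C4

Tallying each carbon's bonds:
C1: 1C, 1H, 1F, 1Cl → 0 − 1 + 1 + 1 = +1
C2: 2C, 2H → 0 − 2 = -2
C3: 2C, 2H → 0 − 2 = -2
C4: 1C, 3N → 0 + 3 = +3
The most oxidised carbon is C4 at +3.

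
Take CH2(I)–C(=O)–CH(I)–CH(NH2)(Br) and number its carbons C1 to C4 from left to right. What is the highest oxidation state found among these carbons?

+2

Tallying each carbon's bonds:
C1: 1C, 2H, 1I → 0 − 2 + 1 = -1
C2: 2C, 2O → 0 + 2 = +2
C3: 2C, 1H, 1I → 0 − 1 + 1 = 0
C4: 1C, 1H, 1N, 1Br → 0 − 1 + 1 + 1 = +1
The highest value is +2.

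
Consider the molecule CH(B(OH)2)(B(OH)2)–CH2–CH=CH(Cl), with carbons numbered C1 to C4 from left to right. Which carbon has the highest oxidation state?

C4

Assign +1 per bond to O/N/halogen, −1 per bond to H or an electropositive element, and 0 per bond to carbon. Tallying each carbon:
C1: 1C, 1H, 2B → 0 − 1 − 2 = -3
C2: 2C, 2H → 0 − 2 = -2
C3: 3C, 1H → 0 − 1 = -1
C4: 2C, 1H, 1Cl → 0 − 1 + 1 = 0
The most oxidised carbon is C4 at 0.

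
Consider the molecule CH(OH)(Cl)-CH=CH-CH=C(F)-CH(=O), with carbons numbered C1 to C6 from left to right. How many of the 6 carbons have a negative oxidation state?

3

Each bond to a more electronegative atom (O, N, halogen) counts +1, each bond to a less electronegative atom (H, metal, B, Si) counts −1, and each C–C bond counts 0. Tallying each carbon:
C1: 1C, 1H, 1O, 1Cl → 0 − 1 + 1 + 1 = +1
C2: 3C, 1H → 0 − 1 = -1
C3: 3C, 1H → 0 − 1 = -1
C4: 3C, 1H → 0 − 1 = -1
C5: 3C, 1F → 0 + 1 = +1
C6: 1C, 1H, 2O → 0 − 1 + 2 = +1
3 carbons (C2, C3, C4) meet the condition.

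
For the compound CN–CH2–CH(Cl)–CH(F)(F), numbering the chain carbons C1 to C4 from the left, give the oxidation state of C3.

Count +1 for every bond to an atom more electronegative than carbon and −1 for every bond to one less electronegative; C–C bonds are 0.
C3 has one bond to C (0), one bond to C (0), one bond to H (-1), one bond to Cl (+1).
Oxidation state = 0 + 0 − 1 + 1 = 0.

0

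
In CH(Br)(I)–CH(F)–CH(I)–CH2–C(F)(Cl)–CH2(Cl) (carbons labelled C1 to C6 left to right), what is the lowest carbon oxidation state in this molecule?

-2

Tallying each carbon's bonds:
C1: 1C, 1H, 1Br, 1I → 0 − 1 + 1 + 1 = +1
C2: 2C, 1H, 1F → 0 − 1 + 1 = 0
C3: 2C, 1H, 1I → 0 − 1 + 1 = 0
C4: 2C, 2H → 0 − 2 = -2
C5: 2C, 1F, 1Cl → 0 + 1 + 1 = +2
C6: 1C, 2H, 1Cl → 0 − 2 + 1 = -1
The lowest value is -2.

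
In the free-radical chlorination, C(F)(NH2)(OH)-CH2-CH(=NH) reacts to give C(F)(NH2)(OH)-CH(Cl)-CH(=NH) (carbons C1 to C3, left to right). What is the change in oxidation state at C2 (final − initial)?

+2

Before: C2 has 2 bonds to C, 2 bonds to H → oxidation state -2.
After: C2 has 2 bonds to C, 1 bond to H, 1 bond to Cl → oxidation state 0.
Δ = 0 − (-2) = +2, so this is an oxidation at C2.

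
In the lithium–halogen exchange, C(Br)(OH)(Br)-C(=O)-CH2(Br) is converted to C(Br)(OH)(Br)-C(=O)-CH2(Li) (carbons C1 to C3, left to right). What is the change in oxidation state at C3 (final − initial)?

Before: C3 has 1 bond to C, 2 bonds to H, 1 bond to Br → oxidation state -1.
After: C3 has 1 bond to C, 2 bonds to H, 1 bond to Li → oxidation state -3.
Δ = -3 − (-1) = -2, so this is a reduction at C3.

-2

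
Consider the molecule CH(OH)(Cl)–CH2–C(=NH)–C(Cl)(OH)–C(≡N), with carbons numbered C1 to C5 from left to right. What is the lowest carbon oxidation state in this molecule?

Bonds to more-electronegative neighbours contribute +1 each, bonds to H or metals contribute −1 each, and C–C bonds contribute 0. Tallying each carbon:
C1: 1C, 1H, 1O, 1Cl → 0 − 1 + 1 + 1 = +1
C2: 2C, 2H → 0 − 2 = -2
C3: 2C, 2N → 0 + 2 = +2
C4: 2C, 1O, 1Cl → 0 + 1 + 1 = +2
C5: 1C, 3N → 0 + 3 = +3
The lowest value is -2.

-2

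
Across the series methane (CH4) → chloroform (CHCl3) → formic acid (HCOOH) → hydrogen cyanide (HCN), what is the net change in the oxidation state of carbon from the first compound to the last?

+6

Carbon oxidation states along the series — methane: -4, chloroform: +2, formic acid: +2, hydrogen cyanide: +2.
Net change = +2 − (-4) = +6.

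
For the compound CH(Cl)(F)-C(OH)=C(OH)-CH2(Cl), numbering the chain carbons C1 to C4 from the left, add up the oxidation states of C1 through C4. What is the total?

Tallying each carbon's bonds:
C1: 1C, 1H, 1F, 1Cl → 0 − 1 + 1 + 1 = +1
C2: 3C, 1O → 0 + 1 = +1
C3: 3C, 1O → 0 + 1 = +1
C4: 1C, 2H, 1Cl → 0 − 2 + 1 = -1
Sum = +1 + 1 + 1 − 1 = +2.

+2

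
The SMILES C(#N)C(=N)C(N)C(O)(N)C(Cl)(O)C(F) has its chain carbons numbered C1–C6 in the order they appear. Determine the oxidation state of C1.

+3

Bonds to more-electronegative neighbours contribute +1 each, bonds to H or metals contribute −1 each, and C–C bonds contribute 0.
C1 has one bond to C (0), a triple bond to N (3×+1 = +3).
Oxidation state = 0 + 3 = +3.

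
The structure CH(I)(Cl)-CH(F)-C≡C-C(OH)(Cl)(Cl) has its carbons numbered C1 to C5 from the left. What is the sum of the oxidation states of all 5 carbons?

+4

Tallying each carbon's bonds:
C1: 1C, 1H, 1Cl, 1I → 0 − 1 + 1 + 1 = +1
C2: 2C, 1H, 1F → 0 − 1 + 1 = 0
C3: 4C → 0 = 0
C4: 4C → 0 = 0
C5: 1C, 1O, 2Cl → 0 + 1 + 2 = +3
Sum = +1 + 0 + 0 + 0 + 3 = +4.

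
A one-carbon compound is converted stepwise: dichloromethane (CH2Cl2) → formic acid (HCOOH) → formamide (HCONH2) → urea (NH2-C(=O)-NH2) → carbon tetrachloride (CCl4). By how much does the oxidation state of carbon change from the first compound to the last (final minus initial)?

+4

Carbon oxidation states along the series — dichloromethane: 0, formic acid: +2, formamide: +2, urea: +4, carbon tetrachloride: +4.
Net change = +4 − (0) = +4.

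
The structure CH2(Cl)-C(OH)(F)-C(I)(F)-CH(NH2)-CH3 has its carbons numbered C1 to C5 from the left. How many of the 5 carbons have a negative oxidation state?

Count +1 for every bond to an atom more electronegative than carbon and −1 for every bond to one less electronegative; C–C bonds are 0. Tallying each carbon:
C1: 1C, 2H, 1Cl → 0 − 2 + 1 = -1
C2: 2C, 1O, 1F → 0 + 1 + 1 = +2
C3: 2C, 1F, 1I → 0 + 1 + 1 = +2
C4: 2C, 1H, 1N → 0 − 1 + 1 = 0
C5: 1C, 3H → 0 − 3 = -3
2 carbons (C1, C5) meet the condition.

2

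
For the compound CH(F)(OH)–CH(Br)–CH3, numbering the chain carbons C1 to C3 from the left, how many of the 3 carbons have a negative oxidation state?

1

Assign +1 per bond to O/N/halogen, −1 per bond to H or an electropositive element, and 0 per bond to carbon. Tallying each carbon:
C1: 1C, 1H, 1O, 1F → 0 − 1 + 1 + 1 = +1
C2: 2C, 1H, 1Br → 0 − 1 + 1 = 0
C3: 1C, 3H → 0 − 3 = -3
1 carbon (C3) meets the condition.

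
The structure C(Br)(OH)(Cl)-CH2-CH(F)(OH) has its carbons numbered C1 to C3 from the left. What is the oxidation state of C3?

+1

Bonds to more-electronegative neighbours contribute +1 each, bonds to H or metals contribute −1 each, and C–C bonds contribute 0.
C3 has one bond to C (0), one bond to F (+1), one bond to H (-1), one bond to O (+1).
Oxidation state = 0 + 1 − 1 + 1 = +1.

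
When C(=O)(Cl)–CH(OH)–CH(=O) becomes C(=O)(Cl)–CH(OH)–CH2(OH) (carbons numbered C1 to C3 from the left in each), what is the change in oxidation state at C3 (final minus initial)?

-2

Before: C3 has 1 bond to C, 1 bond to H, 2 bonds to O → oxidation state +1.
After: C3 has 1 bond to C, 2 bonds to H, 1 bond to O → oxidation state -1.
Δ = -1 − (+1) = -2, so this is a reduction at C3.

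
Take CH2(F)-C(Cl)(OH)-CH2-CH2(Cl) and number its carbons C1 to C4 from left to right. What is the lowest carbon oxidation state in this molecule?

-2

Bonds to more-electronegative neighbours contribute +1 each, bonds to H or metals contribute −1 each, and C–C bonds contribute 0. Tallying each carbon:
C1: 1C, 2H, 1F → 0 − 2 + 1 = -1
C2: 2C, 1O, 1Cl → 0 + 1 + 1 = +2
C3: 2C, 2H → 0 − 2 = -2
C4: 1C, 2H, 1Cl → 0 − 2 + 1 = -1
The lowest value is -2.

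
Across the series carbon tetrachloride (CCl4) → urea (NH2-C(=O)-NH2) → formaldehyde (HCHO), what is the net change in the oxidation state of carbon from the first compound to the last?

Carbon oxidation states along the series — carbon tetrachloride: +4, urea: +4, formaldehyde: 0.
Net change = 0 − (+4) = -4.

-4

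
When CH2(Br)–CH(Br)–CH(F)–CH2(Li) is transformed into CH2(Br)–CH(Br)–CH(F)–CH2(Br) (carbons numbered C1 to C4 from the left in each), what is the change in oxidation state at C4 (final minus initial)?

Before: C4 has 1 bond to C, 2 bonds to H, 1 bond to Li → oxidation state -3.
After: C4 has 1 bond to C, 2 bonds to H, 1 bond to Br → oxidation state -1.
Δ = -1 − (-3) = +2, so this is an oxidation at C4.

+2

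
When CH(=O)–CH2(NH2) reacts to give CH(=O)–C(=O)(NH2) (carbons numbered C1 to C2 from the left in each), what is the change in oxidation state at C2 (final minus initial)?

Before: C2 has 1 bond to C, 2 bonds to H, 1 bond to N → oxidation state -1.
After: C2 has 1 bond to C, 2 bonds to O, 1 bond to N → oxidation state +3.
Δ = +3 − (-1) = +4, so this is an oxidation at C2.

+4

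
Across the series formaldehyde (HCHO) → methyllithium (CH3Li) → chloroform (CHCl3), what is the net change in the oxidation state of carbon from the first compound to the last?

+2

Carbon oxidation states along the series — formaldehyde: 0, methyllithium: -4, chloroform: +2.
Net change = +2 − (0) = +2.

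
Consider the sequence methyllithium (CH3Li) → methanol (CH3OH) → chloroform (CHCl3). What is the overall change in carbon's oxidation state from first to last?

Carbon oxidation states along the series — methyllithium: -4, methanol: -2, chloroform: +2.
Net change = +2 − (-4) = +6.

+6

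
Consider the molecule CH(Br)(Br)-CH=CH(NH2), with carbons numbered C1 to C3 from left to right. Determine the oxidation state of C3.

0

Assign +1 per bond to O/N/halogen, −1 per bond to H or an electropositive element, and 0 per bond to carbon.
C3 has a double bond to C (2×0 = 0), one bond to N (+1), one bond to H (-1).
Oxidation state = 0 + 1 − 1 = 0.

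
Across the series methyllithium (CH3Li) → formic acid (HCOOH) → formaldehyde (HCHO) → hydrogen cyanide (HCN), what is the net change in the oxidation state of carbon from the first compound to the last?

Carbon oxidation states along the series — methyllithium: -4, formic acid: +2, formaldehyde: 0, hydrogen cyanide: +2.
Net change = +2 − (-4) = +6.

+6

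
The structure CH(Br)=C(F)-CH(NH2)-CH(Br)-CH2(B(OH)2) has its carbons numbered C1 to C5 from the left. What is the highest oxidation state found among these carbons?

Count +1 for every bond to an atom more electronegative than carbon and −1 for every bond to one less electronegative; C–C bonds are 0. Tallying each carbon:
C1: 2C, 1H, 1Br → 0 − 1 + 1 = 0
C2: 3C, 1F → 0 + 1 = +1
C3: 2C, 1H, 1N → 0 − 1 + 1 = 0
C4: 2C, 1H, 1Br → 0 − 1 + 1 = 0
C5: 1C, 2H, 1B → 0 − 2 − 1 = -3
The highest value is +1.

+1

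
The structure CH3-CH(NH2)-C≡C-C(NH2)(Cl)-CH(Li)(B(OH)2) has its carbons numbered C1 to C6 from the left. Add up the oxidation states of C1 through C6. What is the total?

-4

Tallying each carbon's bonds:
C1: 1C, 3H → 0 − 3 = -3
C2: 2C, 1H, 1N → 0 − 1 + 1 = 0
C3: 4C → 0 = 0
C4: 4C → 0 = 0
C5: 2C, 1N, 1Cl → 0 + 1 + 1 = +2
C6: 1C, 1H, 1Li, 1B → 0 − 1 − 1 − 1 = -3
Sum = -3 + 0 + 0 + 0 + 2 − 3 = -4.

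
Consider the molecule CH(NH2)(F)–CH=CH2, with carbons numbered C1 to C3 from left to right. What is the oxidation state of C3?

-2

Bonds to more-electronegative neighbours contribute +1 each, bonds to H or metals contribute −1 each, and C–C bonds contribute 0.
C3 has a double bond to C (2×0 = 0), one bond to H (-1), one bond to H (-1).
Oxidation state = 0 − 1 − 1 = -2.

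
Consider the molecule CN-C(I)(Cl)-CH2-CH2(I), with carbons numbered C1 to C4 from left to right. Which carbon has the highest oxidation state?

C1

Tallying each carbon's bonds:
C1: 1C, 3N → 0 + 3 = +3
C2: 2C, 1Cl, 1I → 0 + 1 + 1 = +2
C3: 2C, 2H → 0 − 2 = -2
C4: 1C, 2H, 1I → 0 − 2 + 1 = -1
The most oxidised carbon is C1 at +3.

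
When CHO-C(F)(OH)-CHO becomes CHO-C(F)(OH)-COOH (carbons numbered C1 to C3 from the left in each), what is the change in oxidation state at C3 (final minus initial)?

Before: C3 has 1 bond to C, 1 bond to H, 2 bonds to O → oxidation state +1.
After: C3 has 1 bond to C, 3 bonds to O → oxidation state +3.
Δ = +3 − (+1) = +2, so this is an oxidation at C3.

+2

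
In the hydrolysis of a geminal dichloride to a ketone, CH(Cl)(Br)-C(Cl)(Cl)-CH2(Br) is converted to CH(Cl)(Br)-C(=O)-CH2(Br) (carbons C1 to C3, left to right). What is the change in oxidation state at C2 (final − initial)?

0

Before: C2 has 2 bonds to C, 2 bonds to Cl → oxidation state +2.
After: C2 has 2 bonds to C, 2 bonds to O → oxidation state +2.
Δ = +2 − (+2) = 0, so no net redox change at C2.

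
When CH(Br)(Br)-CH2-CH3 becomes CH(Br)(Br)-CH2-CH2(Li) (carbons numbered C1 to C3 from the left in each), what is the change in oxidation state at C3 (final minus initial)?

0

Before: C3 has 1 bond to C, 3 bonds to H → oxidation state -3.
After: C3 has 1 bond to C, 2 bonds to H, 1 bond to Li → oxidation state -3.
Δ = -3 − (-3) = 0, so no net redox change at C3.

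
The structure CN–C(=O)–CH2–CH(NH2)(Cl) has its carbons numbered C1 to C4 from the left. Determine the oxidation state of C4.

C4 has one bond to C (0), one bond to H (-1), one bond to N (+1), one bond to Cl (+1).
Oxidation state = 0 − 1 + 1 + 1 = +1.

+1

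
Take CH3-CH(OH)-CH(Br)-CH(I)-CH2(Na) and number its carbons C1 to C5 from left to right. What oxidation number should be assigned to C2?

0

Count +1 for every bond to an atom more electronegative than carbon and −1 for every bond to one less electronegative; C–C bonds are 0.
C2 has one bond to C (0), one bond to C (0), one bond to O (+1), one bond to H (-1).
Oxidation state = 0 + 0 + 1 − 1 = 0.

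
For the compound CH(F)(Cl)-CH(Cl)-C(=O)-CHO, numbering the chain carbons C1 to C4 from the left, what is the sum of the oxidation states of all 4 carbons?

+4

Bonds to more-electronegative neighbours contribute +1 each, bonds to H or metals contribute −1 each, and C–C bonds contribute 0. Tallying each carbon:
C1: 1C, 1H, 1F, 1Cl → 0 − 1 + 1 + 1 = +1
C2: 2C, 1H, 1Cl → 0 − 1 + 1 = 0
C3: 2C, 2O → 0 + 2 = +2
C4: 1C, 1H, 2O → 0 − 1 + 2 = +1
Sum = +1 + 0 + 2 + 1 = +4.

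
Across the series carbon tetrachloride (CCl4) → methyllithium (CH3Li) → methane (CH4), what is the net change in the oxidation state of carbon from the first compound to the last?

Carbon oxidation states along the series — carbon tetrachloride: +4, methyllithium: -4, methane: -4.
Net change = -4 − (+4) = -8.

-8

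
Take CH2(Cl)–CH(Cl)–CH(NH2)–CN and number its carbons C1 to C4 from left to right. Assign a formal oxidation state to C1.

Bonds to more-electronegative neighbours contribute +1 each, bonds to H or metals contribute −1 each, and C–C bonds contribute 0.
C1 has one bond to C (0), one bond to H (-1), one bond to H (-1), one bond to Cl (+1).
Oxidation state = 0 − 1 − 1 + 1 = -1.

-1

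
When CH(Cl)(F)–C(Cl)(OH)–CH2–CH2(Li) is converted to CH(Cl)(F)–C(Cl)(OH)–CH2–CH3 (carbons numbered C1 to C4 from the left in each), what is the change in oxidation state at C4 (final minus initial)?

0

Before: C4 has 1 bond to C, 2 bonds to H, 1 bond to Li → oxidation state -3.
After: C4 has 1 bond to C, 3 bonds to H → oxidation state -3.
Δ = -3 − (-3) = 0, so no net redox change at C4.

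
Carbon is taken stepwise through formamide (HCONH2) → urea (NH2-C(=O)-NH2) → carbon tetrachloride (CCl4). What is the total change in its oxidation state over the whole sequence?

+2

Carbon oxidation states along the series — formamide: +2, urea: +4, carbon tetrachloride: +4.
Net change = +4 − (+2) = +2.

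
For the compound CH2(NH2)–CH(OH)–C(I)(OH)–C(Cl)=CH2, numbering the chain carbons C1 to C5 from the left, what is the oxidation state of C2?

0

Assign +1 per bond to O/N/halogen, −1 per bond to H or an electropositive element, and 0 per bond to carbon.
C2 has one bond to C (0), one bond to C (0), one bond to O (+1), one bond to H (-1).
Oxidation state = 0 + 0 + 1 − 1 = 0.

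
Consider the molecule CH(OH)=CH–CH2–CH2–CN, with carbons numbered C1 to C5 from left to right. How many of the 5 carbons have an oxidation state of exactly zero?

Bonds to more-electronegative neighbours contribute +1 each, bonds to H or metals contribute −1 each, and C–C bonds contribute 0. Tallying each carbon:
C1: 2C, 1H, 1O → 0 − 1 + 1 = 0
C2: 3C, 1H → 0 − 1 = -1
C3: 2C, 2H → 0 − 2 = -2
C4: 2C, 2H → 0 − 2 = -2
C5: 1C, 3N → 0 + 3 = +3
1 carbon (C1) meets the condition.

1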